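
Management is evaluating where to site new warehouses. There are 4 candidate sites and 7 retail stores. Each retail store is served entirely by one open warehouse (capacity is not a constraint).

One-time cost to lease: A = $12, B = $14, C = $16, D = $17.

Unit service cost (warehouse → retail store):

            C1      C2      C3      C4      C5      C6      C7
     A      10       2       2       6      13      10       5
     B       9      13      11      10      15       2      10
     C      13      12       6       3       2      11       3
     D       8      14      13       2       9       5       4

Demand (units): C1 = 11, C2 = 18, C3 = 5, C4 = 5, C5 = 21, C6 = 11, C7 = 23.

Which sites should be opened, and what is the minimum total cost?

For any fixed open set, each retail store goes to its cheapest open site; total = fixed + service.
{A, B, C}: C1→B 9·11=99, C2→A 2·18=36, C3→A 2·5=10, C4→C 3·5=15, C5→C 2·21=42, C6→B 2·11=22, C7→C 3·23=69. Service 293; fixed 42; total 335.
{A, B, C, D}: C1→D 8·11=88, C2→A 2·18=36, C3→A 2·5=10, C4→D 2·5=10, C5→C 2·21=42, C6→B 2·11=22, C7→C 3·23=69. Service 277; fixed 59; total 336.
{A, C, D}: service 310 + fixed 45 = 355
{A}: C1→A 10·11=110, C2→A 2·18=36, C3→A 2·5=10, C4→A 6·5=30, C5→A 13·21=273, C6→A 10·11=110, C7→A 5·23=115. Service 684; fixed 12; total 696.
No other subset beats 335.

Open A, B and C; minimum total cost 335.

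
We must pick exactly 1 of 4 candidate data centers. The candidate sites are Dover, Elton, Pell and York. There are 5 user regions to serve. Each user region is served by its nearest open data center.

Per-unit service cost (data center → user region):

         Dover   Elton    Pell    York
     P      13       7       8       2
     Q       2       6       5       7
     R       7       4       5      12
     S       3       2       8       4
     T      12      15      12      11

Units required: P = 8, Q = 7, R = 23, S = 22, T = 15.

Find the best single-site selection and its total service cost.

Choose Elton only; total service cost 459.

With exactly 1 open, each user region uses its cheapest among the chosen.
{Elton}: P→Elton 7·8=56, Q→Elton 6·7=42, R→Elton 4·23=92, S→Elton 2·22=44, T→Elton 15·15=225. Service cost 459.
{Dover}: service cost 525
{Pell}: service cost 570
Among all 4 size-1 choices, {Elton} is lowest.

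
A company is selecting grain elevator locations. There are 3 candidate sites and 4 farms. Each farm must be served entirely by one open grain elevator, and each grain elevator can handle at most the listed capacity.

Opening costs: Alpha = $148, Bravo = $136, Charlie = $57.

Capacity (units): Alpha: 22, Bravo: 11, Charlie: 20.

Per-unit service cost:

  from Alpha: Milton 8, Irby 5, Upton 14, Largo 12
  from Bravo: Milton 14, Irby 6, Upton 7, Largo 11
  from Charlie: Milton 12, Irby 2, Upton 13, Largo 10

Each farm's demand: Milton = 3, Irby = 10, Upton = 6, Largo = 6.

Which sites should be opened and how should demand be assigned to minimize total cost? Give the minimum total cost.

Open {Bravo, Charlie}: Milton→Charlie 12·3=36, Irby→Charlie 2·10=20, Upton→Bravo 7·6=42, Largo→Charlie 10·6=60.
Loads: Bravo carries 6/11, Charlie carries 19/20. Service 158; fixed 193; total 351.
Next best feasible plan costs 357.

Minimum total cost: 351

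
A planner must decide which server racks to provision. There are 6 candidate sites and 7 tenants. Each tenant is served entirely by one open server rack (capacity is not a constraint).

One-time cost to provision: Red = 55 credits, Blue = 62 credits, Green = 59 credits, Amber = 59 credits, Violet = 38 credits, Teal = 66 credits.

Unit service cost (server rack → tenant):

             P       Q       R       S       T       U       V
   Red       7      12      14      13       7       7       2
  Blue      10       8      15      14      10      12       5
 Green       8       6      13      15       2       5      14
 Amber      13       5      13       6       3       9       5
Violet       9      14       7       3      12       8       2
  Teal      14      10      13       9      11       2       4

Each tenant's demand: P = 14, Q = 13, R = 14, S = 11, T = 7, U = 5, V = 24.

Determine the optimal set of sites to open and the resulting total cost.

Open Green and Violet; minimum total cost 505.

For any fixed open set, each tenant goes to its cheapest open site; total = fixed + service.
{Green, Violet}: P→Green 8·14=112, Q→Green 6·13=78, R→Violet 7·14=98, S→Violet 3·11=33, T→Green 2·7=14, U→Green 5·5=25, V→Violet 2·24=48. Service 408; fixed 97; total 505.
{Amber, Violet}: service 431 + fixed 97 = 528
{Red, Green, Violet}: P→Red 7·14=98, Q→Green 6·13=78, R→Violet 7·14=98, S→Violet 3·11=33, T→Green 2·7=14, U→Green 5·5=25, V→Red 2·24=48. Service 394; fixed 152; total 546.
{Red, Blue, Green, Amber, Violet, Teal}: service 366 + fixed 339 = 705
No other subset beats 505.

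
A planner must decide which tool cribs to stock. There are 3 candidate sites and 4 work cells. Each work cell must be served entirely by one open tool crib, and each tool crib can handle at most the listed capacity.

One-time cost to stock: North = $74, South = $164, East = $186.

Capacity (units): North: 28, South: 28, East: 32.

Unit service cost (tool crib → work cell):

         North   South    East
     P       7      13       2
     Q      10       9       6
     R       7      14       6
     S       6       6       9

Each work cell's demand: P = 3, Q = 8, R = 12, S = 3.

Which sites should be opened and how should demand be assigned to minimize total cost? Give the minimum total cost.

Open {North}: P→North 7·3=21, Q→North 10·8=80, R→North 7·12=84, S→North 6·3=18.
Loads: North carries 26/28. Service 203; fixed 74; total 277.
Next best feasible plan costs 339.

Minimum total cost: 277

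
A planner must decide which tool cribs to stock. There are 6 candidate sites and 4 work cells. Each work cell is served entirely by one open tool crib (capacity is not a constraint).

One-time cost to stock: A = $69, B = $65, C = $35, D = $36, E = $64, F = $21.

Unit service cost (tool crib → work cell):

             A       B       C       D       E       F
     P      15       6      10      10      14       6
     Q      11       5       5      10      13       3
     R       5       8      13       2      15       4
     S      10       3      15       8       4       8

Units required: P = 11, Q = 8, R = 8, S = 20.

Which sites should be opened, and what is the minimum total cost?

For any fixed open set, each work cell goes to its cheapest open site; total = fixed + service.
{B, F}: P→B 6·11=66, Q→F 3·8=24, R→F 4·8=32, S→B 3·20=60. Service 182; fixed 86; total 268.
{B, D}: P→B 6·11=66, Q→B 5·8=40, R→D 2·8=16, S→B 3·20=60. Service 182; fixed 101; total 283.
{E, F}: service 202 + fixed 85 = 287
{A, B, C, D, E, F}: service 166 + fixed 290 = 456
No other subset beats 268.

Open B and F; minimum total cost 268.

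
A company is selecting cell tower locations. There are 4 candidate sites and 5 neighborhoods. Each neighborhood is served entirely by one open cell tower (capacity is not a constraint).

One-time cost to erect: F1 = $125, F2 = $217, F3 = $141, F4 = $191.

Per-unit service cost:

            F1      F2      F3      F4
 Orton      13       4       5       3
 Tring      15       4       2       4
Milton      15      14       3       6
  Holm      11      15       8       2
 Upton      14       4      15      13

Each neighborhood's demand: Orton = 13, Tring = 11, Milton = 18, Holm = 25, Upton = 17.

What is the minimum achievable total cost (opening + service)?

For any fixed open set, each neighborhood goes to its cheapest open site; total = fixed + service.
{F4}: Orton→F4 3·13=39, Tring→F4 4·11=44, Milton→F4 6·18=108, Holm→F4 2·25=50, Upton→F4 13·17=221. Service 462; fixed 191; total 653.
{F2, F4}: service 309 + fixed 408 = 717
{F3, F4}: service 386 + fixed 332 = 718
{F1, F2, F3, F4}: Orton→F4 3·13=39, Tring→F3 2·11=22, Milton→F3 3·18=54, Holm→F4 2·25=50, Upton→F2 4·17=68. Service 233; fixed 674; total 907.
No other subset beats 653.

Minimum total cost: 653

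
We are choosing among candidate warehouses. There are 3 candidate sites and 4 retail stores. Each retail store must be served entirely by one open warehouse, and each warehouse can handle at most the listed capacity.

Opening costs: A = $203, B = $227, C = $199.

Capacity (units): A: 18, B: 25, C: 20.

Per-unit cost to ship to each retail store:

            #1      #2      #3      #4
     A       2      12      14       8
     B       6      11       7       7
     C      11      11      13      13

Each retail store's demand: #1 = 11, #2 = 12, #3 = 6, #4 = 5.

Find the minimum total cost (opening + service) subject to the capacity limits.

Minimum total cost: 661

Open {A, B}: #1→A 2·11=22, #2→B 11·12=132, #3→B 7·6=42, #4→B 7·5=35.
Loads: A carries 11/18, B carries 23/25. Service 231; fixed 430; total 661.
Next best feasible plan costs 666.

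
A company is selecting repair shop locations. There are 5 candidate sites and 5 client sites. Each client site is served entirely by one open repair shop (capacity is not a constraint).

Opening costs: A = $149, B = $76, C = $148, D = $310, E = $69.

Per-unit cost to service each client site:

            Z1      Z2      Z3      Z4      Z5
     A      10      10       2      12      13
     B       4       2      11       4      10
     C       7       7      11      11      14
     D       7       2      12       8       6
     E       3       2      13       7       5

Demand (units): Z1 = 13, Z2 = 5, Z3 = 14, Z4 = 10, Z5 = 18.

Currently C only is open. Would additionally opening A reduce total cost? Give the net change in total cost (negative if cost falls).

No — net change +5 (cost rises by 5).

Current service cost with {C}: 642.
Adding A: each client site re-picks its cheapest; new service cost 498, saving 144.
Extra fixed cost: 149. Net change = 149 − 144 = 5.
(Totals: 790 → 795.)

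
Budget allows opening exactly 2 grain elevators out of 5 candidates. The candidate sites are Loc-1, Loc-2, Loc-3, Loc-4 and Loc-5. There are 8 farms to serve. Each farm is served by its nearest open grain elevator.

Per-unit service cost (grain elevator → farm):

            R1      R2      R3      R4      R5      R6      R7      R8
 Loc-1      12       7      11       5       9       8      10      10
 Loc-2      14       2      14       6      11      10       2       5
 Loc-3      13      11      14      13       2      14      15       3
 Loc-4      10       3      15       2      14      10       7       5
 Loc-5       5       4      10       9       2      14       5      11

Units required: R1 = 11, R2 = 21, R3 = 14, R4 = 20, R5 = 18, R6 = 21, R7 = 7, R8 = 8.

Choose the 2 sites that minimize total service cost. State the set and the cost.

With exactly 2 open, each farm uses its cheapest among the chosen.
{Loc-4, Loc-5}: R1→Loc-5 5·11=55, R2→Loc-4 3·21=63, R3→Loc-5 10·14=140, R4→Loc-4 2·20=40, R5→Loc-5 2·18=36, R6→Loc-4 10·21=210, R7→Loc-5 5·7=35, R8→Loc-4 5·8=40. Service cost 619.
{Loc-2, Loc-5}: service cost 657
{Loc-1, Loc-5}: service cost 698
Among all 10 size-2 choices, {Loc-4, Loc-5} is lowest.

Choose Loc-4 and Loc-5; total service cost 619.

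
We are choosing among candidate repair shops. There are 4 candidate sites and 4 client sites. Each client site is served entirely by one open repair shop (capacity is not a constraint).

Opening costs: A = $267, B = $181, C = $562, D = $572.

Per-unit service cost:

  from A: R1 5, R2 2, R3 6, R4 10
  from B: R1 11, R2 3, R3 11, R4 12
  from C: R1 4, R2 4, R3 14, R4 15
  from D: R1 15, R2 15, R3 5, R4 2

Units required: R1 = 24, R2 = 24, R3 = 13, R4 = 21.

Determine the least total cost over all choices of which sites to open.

Minimum total cost: 723

For any fixed open set, each client site goes to its cheapest open site; total = fixed + service.
{A}: R1→A 5·24=120, R2→A 2·24=48, R3→A 6·13=78, R4→A 10·21=210. Service 456; fixed 267; total 723.
{A, B}: R1→A 5·24=120, R2→A 2·24=48, R3→A 6·13=78, R4→A 10·21=210. Service 456; fixed 448; total 904.
{B}: service 731 + fixed 181 = 912
{A, B, C, D}: R1→C 4·24=96, R2→A 2·24=48, R3→D 5·13=65, R4→D 2·21=42. Service 251; fixed 1582; total 1833.
(All 15 nonempty subsets were checked; A only is lowest.)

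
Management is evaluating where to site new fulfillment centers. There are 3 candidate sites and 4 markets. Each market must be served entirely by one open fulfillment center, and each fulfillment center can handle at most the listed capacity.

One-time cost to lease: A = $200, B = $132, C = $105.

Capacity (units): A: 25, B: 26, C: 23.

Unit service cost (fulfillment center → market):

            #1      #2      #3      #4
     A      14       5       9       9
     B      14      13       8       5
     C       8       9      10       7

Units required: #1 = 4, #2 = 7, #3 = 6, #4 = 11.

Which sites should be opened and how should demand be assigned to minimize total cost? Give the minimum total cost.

Open {B, C}: #1→C 8·4=32, #2→C 9·7=63, #3→B 8·6=48, #4→B 5·11=55.
Loads: B carries 17/26, C carries 11/23. Service 198; fixed 237; total 435.
Next best feasible plan costs 447.

Minimum total cost: 435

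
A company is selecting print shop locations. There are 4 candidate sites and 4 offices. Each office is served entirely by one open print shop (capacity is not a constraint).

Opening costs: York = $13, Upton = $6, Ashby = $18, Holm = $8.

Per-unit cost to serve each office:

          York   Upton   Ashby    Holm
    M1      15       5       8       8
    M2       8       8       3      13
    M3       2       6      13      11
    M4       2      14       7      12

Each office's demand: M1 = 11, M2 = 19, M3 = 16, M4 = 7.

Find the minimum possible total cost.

Minimum total cost: 195

For any fixed open set, each office goes to its cheapest open site; total = fixed + service.
{York, Upton, Ashby}: M1→Upton 5·11=55, M2→Ashby 3·19=57, M3→York 2·16=32, M4→York 2·7=14. Service 158; fixed 37; total 195.
{York, Upton, Ashby, Holm}: M1→Upton 5·11=55, M2→Ashby 3·19=57, M3→York 2·16=32, M4→York 2·7=14. Service 158; fixed 45; total 203.
{York, Ashby}: service 191 + fixed 31 = 222
{Upton}: M1→Upton 5·11=55, M2→Upton 8·19=152, M3→Upton 6·16=96, M4→Upton 14·7=98. Service 401; fixed 6; total 407.
No other subset beats 195.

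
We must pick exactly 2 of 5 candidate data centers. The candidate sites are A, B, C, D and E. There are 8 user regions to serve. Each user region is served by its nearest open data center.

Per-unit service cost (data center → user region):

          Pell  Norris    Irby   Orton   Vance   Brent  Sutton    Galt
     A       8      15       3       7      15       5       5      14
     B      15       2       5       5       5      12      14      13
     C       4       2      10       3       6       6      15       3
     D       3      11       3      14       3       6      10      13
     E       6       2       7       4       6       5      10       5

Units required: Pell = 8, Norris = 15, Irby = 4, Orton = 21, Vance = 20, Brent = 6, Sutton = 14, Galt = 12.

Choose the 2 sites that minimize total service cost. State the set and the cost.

Choose A and C; total service cost 393.

With exactly 2 open, each user region uses its cheapest among the chosen.
{A, C}: Pell→C 4·8=32, Norris→C 2·15=30, Irby→A 3·4=12, Orton→C 3·21=63, Vance→C 6·20=120, Brent→A 5·6=30, Sutton→A 5·14=70, Galt→C 3·12=36. Service cost 393.
{C, D}: service cost 401
{D, E}: service cost 440
Among all 10 size-2 choices, {A, C} is lowest.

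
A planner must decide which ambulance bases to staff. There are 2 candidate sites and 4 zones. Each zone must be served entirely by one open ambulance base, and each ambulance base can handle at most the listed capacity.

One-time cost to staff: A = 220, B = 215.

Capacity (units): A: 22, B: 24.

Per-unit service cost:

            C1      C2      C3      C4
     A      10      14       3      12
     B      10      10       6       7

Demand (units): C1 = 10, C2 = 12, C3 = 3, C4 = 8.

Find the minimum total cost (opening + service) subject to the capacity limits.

Minimum total cost: 720

Open {A, B}: C1→A 10·10=100, C2→B 10·12=120, C3→A 3·3=9, C4→B 7·8=56.
Loads: A carries 13/22, B carries 20/24. Service 285; fixed 435; total 720.
Next best feasible plan costs 729.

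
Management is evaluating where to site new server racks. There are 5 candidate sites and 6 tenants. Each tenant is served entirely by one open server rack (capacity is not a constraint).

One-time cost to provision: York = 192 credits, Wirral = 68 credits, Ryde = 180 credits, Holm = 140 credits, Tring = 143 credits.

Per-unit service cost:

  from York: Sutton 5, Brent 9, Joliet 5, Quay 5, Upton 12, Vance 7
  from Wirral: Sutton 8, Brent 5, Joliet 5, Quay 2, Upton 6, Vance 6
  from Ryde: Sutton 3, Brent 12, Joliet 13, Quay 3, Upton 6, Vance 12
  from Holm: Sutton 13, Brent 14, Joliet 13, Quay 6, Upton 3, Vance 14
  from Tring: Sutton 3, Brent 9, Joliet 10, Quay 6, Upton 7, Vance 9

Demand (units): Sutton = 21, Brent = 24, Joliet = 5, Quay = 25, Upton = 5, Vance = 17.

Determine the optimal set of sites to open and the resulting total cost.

Open Wirral only; minimum total cost 563.

For any fixed open set, each tenant goes to its cheapest open site; total = fixed + service.
{Wirral}: Sutton→Wirral 8·21=168, Brent→Wirral 5·24=120, Joliet→Wirral 5·5=25, Quay→Wirral 2·25=50, Upton→Wirral 6·5=30, Vance→Wirral 6·17=102. Service 495; fixed 68; total 563.
{Wirral, Tring}: service 390 + fixed 211 = 601
{Wirral, Ryde}: service 390 + fixed 248 = 638
{York, Wirral, Ryde, Holm, Tring}: service 375 + fixed 723 = 1098
No other subset beats 563.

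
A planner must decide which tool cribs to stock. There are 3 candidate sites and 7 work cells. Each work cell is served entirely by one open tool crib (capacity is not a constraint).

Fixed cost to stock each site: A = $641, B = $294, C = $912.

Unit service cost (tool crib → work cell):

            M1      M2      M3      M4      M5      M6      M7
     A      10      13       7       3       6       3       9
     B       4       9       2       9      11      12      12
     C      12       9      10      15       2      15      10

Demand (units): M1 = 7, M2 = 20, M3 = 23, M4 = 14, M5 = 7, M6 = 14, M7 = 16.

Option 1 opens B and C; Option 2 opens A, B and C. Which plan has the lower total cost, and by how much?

Option 1: {B, C}: M1→B 4·7=28, M2→B 9·20=180, M3→B 2·23=46, M4→B 9·14=126, M5→C 2·7=14, M6→B 12·14=168, M7→C 10·16=160. Service 722; fixed 1206; total 1928.
Option 2: {A, B, C}: M1→B 4·7=28, M2→B 9·20=180, M3→B 2·23=46, M4→A 3·14=42, M5→C 2·7=14, M6→A 3·14=42, M7→A 9·16=144. Service 496; fixed 1847; total 2343.
Difference: |1928 − 2343| = 415.

Option 1 is cheaper by 415.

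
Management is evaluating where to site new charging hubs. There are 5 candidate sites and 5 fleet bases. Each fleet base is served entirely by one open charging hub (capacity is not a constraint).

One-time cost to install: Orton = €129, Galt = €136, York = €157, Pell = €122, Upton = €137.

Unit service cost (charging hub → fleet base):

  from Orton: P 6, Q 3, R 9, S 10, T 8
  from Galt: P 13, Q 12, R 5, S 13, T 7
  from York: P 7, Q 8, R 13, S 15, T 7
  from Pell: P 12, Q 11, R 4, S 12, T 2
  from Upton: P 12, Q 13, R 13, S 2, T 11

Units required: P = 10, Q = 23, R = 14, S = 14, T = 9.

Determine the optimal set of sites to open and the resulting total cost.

Open Orton and Pell; minimum total cost 594.

For any fixed open set, each fleet base goes to its cheapest open site; total = fixed + service.
{Orton, Pell}: P→Orton 6·10=60, Q→Orton 3·23=69, R→Pell 4·14=56, S→Orton 10·14=140, T→Pell 2·9=18. Service 343; fixed 251; total 594.
{Orton}: service 467 + fixed 129 = 596
{Orton, Pell, Upton}: P→Orton 6·10=60, Q→Orton 3·23=69, R→Pell 4·14=56, S→Upton 2·14=28, T→Pell 2·9=18. Service 231; fixed 388; total 619.
{Orton, Galt, York, Pell, Upton}: service 231 + fixed 681 = 912
No other subset beats 594.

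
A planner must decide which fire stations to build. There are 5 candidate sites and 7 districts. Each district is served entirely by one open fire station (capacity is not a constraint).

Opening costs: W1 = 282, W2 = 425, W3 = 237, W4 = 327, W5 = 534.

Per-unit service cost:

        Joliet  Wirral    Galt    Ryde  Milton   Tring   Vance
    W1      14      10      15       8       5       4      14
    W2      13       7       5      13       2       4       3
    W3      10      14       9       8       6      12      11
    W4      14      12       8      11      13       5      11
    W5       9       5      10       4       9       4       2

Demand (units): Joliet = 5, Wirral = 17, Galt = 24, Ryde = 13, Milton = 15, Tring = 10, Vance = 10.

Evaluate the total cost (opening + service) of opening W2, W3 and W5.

Total cost: 1588

Each district is assigned to its cheapest site among the open ones.
{W2, W3, W5}: Joliet→W5 9·5=45, Wirral→W5 5·17=85, Galt→W2 5·24=120, Ryde→W5 4·13=52, Milton→W2 2·15=30, Tring→W2 4·10=40, Vance→W5 2·10=20. Service 392; fixed 1196; total 1588.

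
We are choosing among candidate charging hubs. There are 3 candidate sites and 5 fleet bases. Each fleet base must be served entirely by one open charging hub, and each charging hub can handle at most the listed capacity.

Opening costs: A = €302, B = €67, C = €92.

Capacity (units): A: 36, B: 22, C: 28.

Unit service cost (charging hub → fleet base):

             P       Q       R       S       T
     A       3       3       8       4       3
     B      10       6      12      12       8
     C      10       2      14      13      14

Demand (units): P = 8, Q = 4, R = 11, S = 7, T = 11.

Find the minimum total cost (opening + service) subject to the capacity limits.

Minimum total cost: 558

Open {B, C}: P→C 10·8=80, Q→C 2·4=8, R→B 12·11=132, S→C 13·7=91, T→B 8·11=88.
Loads: B carries 22/22, C carries 19/28. Service 399; fixed 159; total 558.
Next best feasible plan costs 573.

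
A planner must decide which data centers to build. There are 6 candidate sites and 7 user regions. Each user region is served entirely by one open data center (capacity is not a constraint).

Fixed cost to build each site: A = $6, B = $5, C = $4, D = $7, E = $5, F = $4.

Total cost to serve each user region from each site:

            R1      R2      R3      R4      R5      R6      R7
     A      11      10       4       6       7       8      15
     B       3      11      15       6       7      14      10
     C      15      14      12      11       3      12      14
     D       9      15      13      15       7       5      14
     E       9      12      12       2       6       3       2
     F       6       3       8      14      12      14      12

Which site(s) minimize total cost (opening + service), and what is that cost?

Open E and F; minimum total cost 39.

For any fixed open set, each user region goes to its cheapest open site; total = fixed + service.
{E, F}: R1→F 6, R2→F 3, R3→F 8, R4→E 2, R5→E 6, R6→E 3, R7→E 2. Service 30; fixed 9; total 39.
{C, E, F}: service 27 + fixed 13 = 40
{A, E, F}: service 26 + fixed 15 = 41
{A, B, C, D, E, F}: service 20 + fixed 31 = 51
No other subset beats 39.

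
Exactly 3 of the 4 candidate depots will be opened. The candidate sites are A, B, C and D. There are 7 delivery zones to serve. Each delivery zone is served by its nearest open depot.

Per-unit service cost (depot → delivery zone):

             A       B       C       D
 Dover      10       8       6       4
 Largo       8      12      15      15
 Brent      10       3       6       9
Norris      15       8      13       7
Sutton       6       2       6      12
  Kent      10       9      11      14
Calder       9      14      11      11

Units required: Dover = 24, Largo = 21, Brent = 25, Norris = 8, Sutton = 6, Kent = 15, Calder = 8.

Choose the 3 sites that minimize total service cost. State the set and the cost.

Choose A, B and D; total service cost 614.

With exactly 3 open, each delivery zone uses its cheapest among the chosen.
{A, B, D}: Dover→D 4·24=96, Largo→A 8·21=168, Brent→B 3·25=75, Norris→D 7·8=56, Sutton→B 2·6=12, Kent→B 9·15=135, Calder→A 9·8=72. Service cost 614.
{A, B, C}: service cost 670
{B, C, D}: service cost 714
Among all 4 size-3 choices, {A, B, D} is lowest.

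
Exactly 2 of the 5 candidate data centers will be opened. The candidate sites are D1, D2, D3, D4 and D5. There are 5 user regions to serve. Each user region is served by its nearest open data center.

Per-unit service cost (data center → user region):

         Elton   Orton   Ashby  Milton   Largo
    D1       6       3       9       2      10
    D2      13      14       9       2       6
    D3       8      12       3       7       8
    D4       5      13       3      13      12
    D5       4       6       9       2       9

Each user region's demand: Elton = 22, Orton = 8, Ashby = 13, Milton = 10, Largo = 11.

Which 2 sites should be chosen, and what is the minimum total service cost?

With exactly 2 open, each user region uses its cheapest among the chosen.
{D3, D5}: Elton→D5 4·22=88, Orton→D5 6·8=48, Ashby→D3 3·13=39, Milton→D5 2·10=20, Largo→D3 8·11=88. Service cost 283.
{D4, D5}: service cost 294
{D1, D3}: service cost 303
Among all 10 size-2 choices, {D3, D5} is lowest.

Choose D3 and D5; total service cost 283.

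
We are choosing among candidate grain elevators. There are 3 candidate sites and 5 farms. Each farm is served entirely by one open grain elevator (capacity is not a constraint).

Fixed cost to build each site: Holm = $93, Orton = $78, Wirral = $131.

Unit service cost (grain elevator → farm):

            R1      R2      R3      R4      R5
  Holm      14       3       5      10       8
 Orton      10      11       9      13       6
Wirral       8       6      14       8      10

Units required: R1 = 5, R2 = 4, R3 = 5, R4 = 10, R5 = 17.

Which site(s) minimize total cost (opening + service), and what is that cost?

For any fixed open set, each farm goes to its cheapest open site; total = fixed + service.
{Holm}: R1→Holm 14·5=70, R2→Holm 3·4=12, R3→Holm 5·5=25, R4→Holm 10·10=100, R5→Holm 8·17=136. Service 343; fixed 93; total 436.
{Orton}: R1→Orton 10·5=50, R2→Orton 11·4=44, R3→Orton 9·5=45, R4→Orton 13·10=130, R5→Orton 6·17=102. Service 371; fixed 78; total 449.
{Holm, Orton}: R1→Orton 10·5=50, R2→Holm 3·4=12, R3→Holm 5·5=25, R4→Holm 10·10=100, R5→Orton 6·17=102. Service 289; fixed 171; total 460.
{Holm, Orton, Wirral}: R1→Wirral 8·5=40, R2→Holm 3·4=12, R3→Holm 5·5=25, R4→Wirral 8·10=80, R5→Orton 6·17=102. Service 259; fixed 302; total 561.
(All 7 nonempty subsets were checked; Holm only is lowest.)

Open Holm only; minimum total cost 436.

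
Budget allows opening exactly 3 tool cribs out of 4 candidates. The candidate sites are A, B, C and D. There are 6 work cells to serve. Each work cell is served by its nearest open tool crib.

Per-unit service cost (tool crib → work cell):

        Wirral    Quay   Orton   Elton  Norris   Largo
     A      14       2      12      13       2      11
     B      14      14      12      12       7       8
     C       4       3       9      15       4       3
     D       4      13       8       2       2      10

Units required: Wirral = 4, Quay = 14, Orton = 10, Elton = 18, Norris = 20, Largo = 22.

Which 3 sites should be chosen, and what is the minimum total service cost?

Choose A, C and D; total service cost 266.

With exactly 3 open, each work cell uses its cheapest among the chosen.
{A, C, D}: Wirral→C 4·4=16, Quay→A 2·14=28, Orton→D 8·10=80, Elton→D 2·18=36, Norris→A 2·20=40, Largo→C 3·22=66. Service cost 266.
{B, C, D}: service cost 280
{A, B, D}: service cost 376
Among all 4 size-3 choices, {A, C, D} is lowest.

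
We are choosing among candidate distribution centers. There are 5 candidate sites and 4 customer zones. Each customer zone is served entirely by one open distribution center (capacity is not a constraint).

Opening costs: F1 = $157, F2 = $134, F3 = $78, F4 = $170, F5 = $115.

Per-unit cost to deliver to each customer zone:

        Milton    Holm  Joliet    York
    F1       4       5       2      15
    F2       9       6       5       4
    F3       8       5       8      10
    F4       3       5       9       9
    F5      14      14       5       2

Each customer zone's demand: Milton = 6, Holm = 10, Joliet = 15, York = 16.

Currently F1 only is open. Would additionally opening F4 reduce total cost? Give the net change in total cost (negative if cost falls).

No — net change +68 (cost rises by 68).

Current service cost with {F1}: 344.
Adding F4: each customer zone re-picks its cheapest; new service cost 242, saving 102.
Extra fixed cost: 170. Net change = 170 − 102 = 68.
(Totals: 501 → 569.)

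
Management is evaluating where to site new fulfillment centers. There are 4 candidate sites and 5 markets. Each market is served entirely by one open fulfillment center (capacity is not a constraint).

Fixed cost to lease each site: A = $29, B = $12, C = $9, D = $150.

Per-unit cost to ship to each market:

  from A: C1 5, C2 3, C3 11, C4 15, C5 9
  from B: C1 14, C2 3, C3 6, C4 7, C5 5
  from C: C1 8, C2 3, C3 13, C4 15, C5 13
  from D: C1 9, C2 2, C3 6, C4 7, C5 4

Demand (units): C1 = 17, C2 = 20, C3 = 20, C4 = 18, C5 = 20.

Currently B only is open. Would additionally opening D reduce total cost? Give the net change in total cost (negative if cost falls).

Current service cost with {B}: 644.
Adding D: each market re-picks its cheapest; new service cost 519, saving 125.
Extra fixed cost: 150. Net change = 150 − 125 = 25.
(Totals: 656 → 681.)

No — net change +25 (cost rises by 25).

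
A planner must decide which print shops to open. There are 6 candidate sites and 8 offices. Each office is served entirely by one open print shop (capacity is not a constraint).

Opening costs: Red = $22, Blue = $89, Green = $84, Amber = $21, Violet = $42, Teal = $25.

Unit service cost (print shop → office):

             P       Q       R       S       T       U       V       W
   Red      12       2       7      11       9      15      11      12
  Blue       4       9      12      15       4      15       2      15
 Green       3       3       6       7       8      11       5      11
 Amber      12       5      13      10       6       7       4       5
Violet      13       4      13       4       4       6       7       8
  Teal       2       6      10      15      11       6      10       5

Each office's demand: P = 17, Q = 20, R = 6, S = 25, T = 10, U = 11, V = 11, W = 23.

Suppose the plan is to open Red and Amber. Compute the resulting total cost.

Total cost: 875

Each office is assigned to its cheapest site among the open ones.
{Red, Amber}: P→Red 12·17=204, Q→Red 2·20=40, R→Red 7·6=42, S→Amber 10·25=250, T→Amber 6·10=60, U→Amber 7·11=77, V→Amber 4·11=44, W→Amber 5·23=115. Service 832; fixed 43; total 875.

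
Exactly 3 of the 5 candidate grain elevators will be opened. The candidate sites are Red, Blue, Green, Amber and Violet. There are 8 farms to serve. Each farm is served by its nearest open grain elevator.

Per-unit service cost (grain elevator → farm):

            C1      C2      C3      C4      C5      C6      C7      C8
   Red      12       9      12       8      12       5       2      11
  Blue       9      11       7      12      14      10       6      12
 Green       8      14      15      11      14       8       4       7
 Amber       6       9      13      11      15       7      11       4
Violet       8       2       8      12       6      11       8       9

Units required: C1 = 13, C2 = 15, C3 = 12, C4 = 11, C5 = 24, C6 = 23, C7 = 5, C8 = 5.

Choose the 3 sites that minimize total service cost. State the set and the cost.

With exactly 3 open, each farm uses its cheapest among the chosen.
{Red, Amber, Violet}: C1→Amber 6·13=78, C2→Violet 2·15=30, C3→Violet 8·12=96, C4→Red 8·11=88, C5→Violet 6·24=144, C6→Red 5·23=115, C7→Red 2·5=10, C8→Amber 4·5=20. Service cost 581.
{Red, Blue, Violet}: service cost 620
{Red, Green, Violet}: service cost 622
Among all 10 size-3 choices, {Red, Amber, Violet} is lowest.

Choose Red, Amber and Violet; total service cost 581.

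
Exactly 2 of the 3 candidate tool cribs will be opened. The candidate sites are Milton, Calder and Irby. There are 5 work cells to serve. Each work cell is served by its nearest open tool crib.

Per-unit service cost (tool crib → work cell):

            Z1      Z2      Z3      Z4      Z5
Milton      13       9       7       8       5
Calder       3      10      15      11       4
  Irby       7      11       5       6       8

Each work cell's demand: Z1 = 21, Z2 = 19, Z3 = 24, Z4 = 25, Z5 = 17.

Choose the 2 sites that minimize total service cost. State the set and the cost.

Choose Calder and Irby; total service cost 591.

With exactly 2 open, each work cell uses its cheapest among the chosen.
{Calder, Irby}: Z1→Calder 3·21=63, Z2→Calder 10·19=190, Z3→Irby 5·24=120, Z4→Irby 6·25=150, Z5→Calder 4·17=68. Service cost 591.
{Milton, Calder}: service cost 670
{Milton, Irby}: service cost 673
Among all 3 size-2 choices, {Calder, Irby} is lowest.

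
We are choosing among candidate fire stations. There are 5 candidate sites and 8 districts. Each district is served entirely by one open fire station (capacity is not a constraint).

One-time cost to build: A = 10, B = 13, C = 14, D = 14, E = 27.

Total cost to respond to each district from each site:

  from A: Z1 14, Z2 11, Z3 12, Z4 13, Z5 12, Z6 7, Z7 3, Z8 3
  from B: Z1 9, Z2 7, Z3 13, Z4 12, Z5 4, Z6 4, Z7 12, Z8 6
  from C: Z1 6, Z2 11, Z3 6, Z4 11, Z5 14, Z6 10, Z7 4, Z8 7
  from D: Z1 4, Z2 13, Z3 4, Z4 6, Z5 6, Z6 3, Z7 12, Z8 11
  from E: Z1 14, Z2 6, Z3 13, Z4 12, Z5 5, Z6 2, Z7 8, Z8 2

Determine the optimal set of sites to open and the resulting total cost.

For any fixed open set, each district goes to its cheapest open site; total = fixed + service.
{A, D}: Z1→D 4, Z2→A 11, Z3→D 4, Z4→D 6, Z5→D 6, Z6→D 3, Z7→A 3, Z8→A 3. Service 40; fixed 24; total 64.
{A, B, D}: Z1→D 4, Z2→B 7, Z3→D 4, Z4→D 6, Z5→B 4, Z6→D 3, Z7→A 3, Z8→A 3. Service 34; fixed 37; total 71.
{B, D}: service 46 + fixed 27 = 73
{A, B, C, D, E}: service 31 + fixed 78 = 109
No other subset beats 64.

Open A and D; minimum total cost 64.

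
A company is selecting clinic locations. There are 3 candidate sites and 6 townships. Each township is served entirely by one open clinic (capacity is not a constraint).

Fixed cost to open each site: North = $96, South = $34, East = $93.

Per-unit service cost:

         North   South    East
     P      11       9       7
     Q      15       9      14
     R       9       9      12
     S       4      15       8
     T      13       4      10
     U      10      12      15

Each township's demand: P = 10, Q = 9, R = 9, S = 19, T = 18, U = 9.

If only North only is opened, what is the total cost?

Each township is assigned to its cheapest site among the open ones.
{North}: P→North 11·10=110, Q→North 15·9=135, R→North 9·9=81, S→North 4·19=76, T→North 13·18=234, U→North 10·9=90. Service 726; fixed 96; total 822.

Total cost: 822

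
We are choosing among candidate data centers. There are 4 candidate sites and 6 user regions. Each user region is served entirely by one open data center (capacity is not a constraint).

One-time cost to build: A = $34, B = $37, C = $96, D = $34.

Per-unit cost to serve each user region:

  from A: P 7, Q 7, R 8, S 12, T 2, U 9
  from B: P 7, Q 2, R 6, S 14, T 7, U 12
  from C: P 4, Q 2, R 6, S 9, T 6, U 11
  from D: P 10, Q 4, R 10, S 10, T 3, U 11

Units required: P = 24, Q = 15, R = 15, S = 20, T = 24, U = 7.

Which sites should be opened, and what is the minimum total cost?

Open A and C; minimum total cost 637.

For any fixed open set, each user region goes to its cheapest open site; total = fixed + service.
{A, C}: P→C 4·24=96, Q→C 2·15=30, R→C 6·15=90, S→C 9·20=180, T→A 2·24=48, U→A 9·7=63. Service 507; fixed 130; total 637.
{A, C, D}: P→C 4·24=96, Q→C 2·15=30, R→C 6·15=90, S→C 9·20=180, T→A 2·24=48, U→A 9·7=63. Service 507; fixed 164; total 671.
{A, B, C}: service 507 + fixed 167 = 674
{A, B, C, D}: service 507 + fixed 201 = 708
No other subset beats 637.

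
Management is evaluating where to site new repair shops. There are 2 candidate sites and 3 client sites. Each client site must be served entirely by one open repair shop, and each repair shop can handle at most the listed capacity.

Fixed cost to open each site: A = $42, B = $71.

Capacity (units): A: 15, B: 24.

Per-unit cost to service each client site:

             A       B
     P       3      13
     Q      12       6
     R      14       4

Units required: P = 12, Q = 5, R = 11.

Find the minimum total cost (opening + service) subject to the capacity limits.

Minimum total cost: 223

Open {A, B}: P→A 3·12=36, Q→B 6·5=30, R→B 4·11=44.
Loads: A carries 12/15, B carries 16/24. Service 110; fixed 113; total 223.
Next best feasible plan costs 373.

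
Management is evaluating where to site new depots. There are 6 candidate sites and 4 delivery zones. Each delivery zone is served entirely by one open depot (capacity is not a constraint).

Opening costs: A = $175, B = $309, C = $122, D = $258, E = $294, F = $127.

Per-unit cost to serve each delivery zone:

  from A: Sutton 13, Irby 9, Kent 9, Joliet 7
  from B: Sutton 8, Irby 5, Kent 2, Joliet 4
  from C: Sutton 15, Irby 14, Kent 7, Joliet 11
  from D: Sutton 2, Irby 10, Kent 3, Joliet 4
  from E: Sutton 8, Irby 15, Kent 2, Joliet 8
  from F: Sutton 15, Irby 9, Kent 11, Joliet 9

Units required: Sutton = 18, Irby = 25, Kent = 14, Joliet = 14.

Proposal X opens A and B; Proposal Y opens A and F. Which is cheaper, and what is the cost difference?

Proposal X: {A, B}: Sutton→B 8·18=144, Irby→B 5·25=125, Kent→B 2·14=28, Joliet→B 4·14=56. Service 353; fixed 484; total 837.
Proposal Y: {A, F}: Sutton→A 13·18=234, Irby→A 9·25=225, Kent→A 9·14=126, Joliet→A 7·14=98. Service 683; fixed 302; total 985.
Difference: |837 − 985| = 148.

Proposal X is cheaper by 148.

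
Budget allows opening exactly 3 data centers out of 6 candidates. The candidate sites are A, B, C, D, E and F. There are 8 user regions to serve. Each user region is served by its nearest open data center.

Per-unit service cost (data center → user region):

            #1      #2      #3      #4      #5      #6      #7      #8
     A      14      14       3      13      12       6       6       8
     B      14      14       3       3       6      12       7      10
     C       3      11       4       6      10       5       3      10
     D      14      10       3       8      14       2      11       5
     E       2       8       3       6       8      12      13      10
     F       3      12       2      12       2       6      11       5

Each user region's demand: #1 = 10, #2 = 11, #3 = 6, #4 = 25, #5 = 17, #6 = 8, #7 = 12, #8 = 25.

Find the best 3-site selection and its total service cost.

Choose B, C and F; total service cost 473.

With exactly 3 open, each user region uses its cheapest among the chosen.
{B, C, F}: #1→C 3·10=30, #2→C 11·11=121, #3→F 2·6=12, #4→B 3·25=75, #5→F 2·17=34, #6→C 5·8=40, #7→C 3·12=36, #8→F 5·25=125. Service cost 473.
{B, D, F}: service cost 486
{B, E, F}: service cost 486
Among all 20 size-3 choices, {B, C, F} is lowest.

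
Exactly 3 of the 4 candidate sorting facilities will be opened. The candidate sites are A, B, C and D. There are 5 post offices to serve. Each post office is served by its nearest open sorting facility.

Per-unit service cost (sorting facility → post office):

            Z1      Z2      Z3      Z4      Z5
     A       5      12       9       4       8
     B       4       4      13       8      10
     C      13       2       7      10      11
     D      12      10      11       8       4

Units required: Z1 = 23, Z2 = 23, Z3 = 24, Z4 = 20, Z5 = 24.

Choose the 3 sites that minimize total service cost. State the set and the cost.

With exactly 3 open, each post office uses its cheapest among the chosen.
{A, C, D}: Z1→A 5·23=115, Z2→C 2·23=46, Z3→C 7·24=168, Z4→A 4·20=80, Z5→D 4·24=96. Service cost 505.
{B, C, D}: service cost 562
{A, B, D}: service cost 576
Among all 4 size-3 choices, {A, C, D} is lowest.

Choose A, C and D; total service cost 505.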